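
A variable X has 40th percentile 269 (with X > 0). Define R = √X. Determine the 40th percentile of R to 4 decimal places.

40th percentile of R = 16.4012

√X is increasing, so P_{40}(R) = g(P_{40}(X)) ≈ 16.4012.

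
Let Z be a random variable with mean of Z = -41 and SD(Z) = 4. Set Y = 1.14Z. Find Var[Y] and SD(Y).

Var[Y] = 20.7936, SD(Y) = 4.56

Y = 1.14Z is linear with a = 1.14, b = 0.
Var[Z] = 4² = 16.
Var[Y] = a²·Var[Z] = 1.14²·16 = 20.7936.
SD(Y) = |a|·SD(Z) = |1.14|·4 = 4.56.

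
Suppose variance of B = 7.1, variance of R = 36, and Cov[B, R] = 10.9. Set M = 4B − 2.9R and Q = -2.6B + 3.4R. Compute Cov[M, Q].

By bilinearity, Cov[M, Q] = ac·variance of B + bd·variance of R + (ad+bc)·Cov[B, R], with a=4, b=-2.9, c=-2.6, d=3.4.
ac·variance of B = 4·(-2.6)·7.1 = -73.84
bd·variance of R = (-2.9)·3.4·36 = -354.96
(ad+bc)·Cov[B, R] = (21.14)·10.9 = 230.426
Cov[M, Q] = -73.84 + (-354.96) + 230.426 = -198.374.

Cov[M, Q] = -198.374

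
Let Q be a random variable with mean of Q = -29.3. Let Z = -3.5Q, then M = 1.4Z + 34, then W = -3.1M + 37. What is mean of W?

mean of Z = (-3.5)·(-29.3) = 102.55.
mean of M = 1.4·102.55 + 34 = 177.57.
mean of W = (-3.1)·177.57 + 37 = -513.467.

mean of W = -513.467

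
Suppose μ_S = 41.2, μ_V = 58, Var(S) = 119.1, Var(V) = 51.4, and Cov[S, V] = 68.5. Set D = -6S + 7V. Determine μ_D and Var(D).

μ_D = (-6)·μ_S + 7·μ_V = (-6)·41.2 + 7·58 = 158.8.
Var(D) = a²·Var(S) + b²·Var(V) + 2ab·Cov[S, V] with a = -6, b = 7.
= (-6)²·119.1 + 7²·51.4 + 2·(-6)·7·68.5
= 4287.6 + 2518.6 + (-5754) = 1052.2.

μ_D = 158.8, Var(D) = 1052.2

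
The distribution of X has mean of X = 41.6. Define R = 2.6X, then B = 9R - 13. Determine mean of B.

mean of R = 2.6·41.6 = 108.16.
mean of B = 9·108.16 + (-13) = 960.44.

mean of B = 960.44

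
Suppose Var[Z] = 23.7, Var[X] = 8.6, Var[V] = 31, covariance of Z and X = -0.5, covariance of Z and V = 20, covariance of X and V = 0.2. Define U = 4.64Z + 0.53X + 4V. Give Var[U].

Var[U] = a²·Var[Z] + b²·Var[X] + c²·Var[V] + 2ab·covariance of Z and X + 2ac·covariance of Z and V + 2bc·covariance of X and V, with a = 4.64, b = 0.53, c = 4.
= 510.25152 + 2.41574 + 496 + (-2.4592) + 742.4 + 0.848
= 1749.45606.

Var[U] = 1749.45606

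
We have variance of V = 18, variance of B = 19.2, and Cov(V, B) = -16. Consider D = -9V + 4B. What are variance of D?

variance of D = 2917.2

variance of D = a²·variance of V + b²·variance of B + 2ab·Cov(V, B) with a = -9, b = 4.
= (-9)²·18 + 4²·19.2 + 2·(-9)·4·(-16)
= 1458 + 307.2 + 1152 = 2917.2.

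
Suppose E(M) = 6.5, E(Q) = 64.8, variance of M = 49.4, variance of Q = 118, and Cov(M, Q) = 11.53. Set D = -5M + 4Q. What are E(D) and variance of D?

E(D) = (-5)·E(M) + 4·E(Q) = (-5)·6.5 + 4·64.8 = 226.7.
variance of D = a²·variance of M + b²·variance of Q + 2ab·Cov(M, Q) with a = -5, b = 4.
= (-5)²·49.4 + 4²·118 + 2·(-5)·4·11.53
= 1235 + 1888 + (-461.2) = 2661.8.

E(D) = 226.7, variance of D = 2661.8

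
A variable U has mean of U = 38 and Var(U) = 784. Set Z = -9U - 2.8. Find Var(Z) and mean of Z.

Var(Z) = 63504, mean of Z = -344.8

Z = -9U - 2.8 is linear with a = -9, b = -2.8.
Var(Z) = a²·Var(U) = (-9)²·784 = 63504 (the additive constant -2.8 does not affect variance).
mean of Z = a·mean of U + b = (-9)·38 + (-2.8) = -344.8.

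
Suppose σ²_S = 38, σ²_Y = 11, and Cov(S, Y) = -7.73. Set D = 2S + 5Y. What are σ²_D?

σ²_D = 272.4

σ²_D = a²·σ²_S + b²·σ²_Y + 2ab·Cov(S, Y) with a = 2, b = 5.
= 2²·38 + 5²·11 + 2·2·5·(-7.73)
= 152 + 275 + (-154.6) = 272.4.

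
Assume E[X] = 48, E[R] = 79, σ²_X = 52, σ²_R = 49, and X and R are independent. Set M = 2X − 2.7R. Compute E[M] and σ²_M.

E[M] = -117.3, σ²_M = 565.21

E[M] = 2·E[X] + (-2.7)·E[R] = 2·48 + (-2.7)·79 = -117.3.
σ²_M = a²·σ²_X + b²·σ²_R + 2ab·Cov[X, R] with a = 2, b = -2.7.
Independence gives Cov[X, R] = 0.
= 2²·52 + (-2.7)²·49 + 2·2·(-2.7)·0
= 208 + 357.21 + 0 = 565.21.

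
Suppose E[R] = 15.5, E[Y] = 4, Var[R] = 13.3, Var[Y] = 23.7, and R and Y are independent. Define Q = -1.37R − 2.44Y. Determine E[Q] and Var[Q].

E[Q] = (-1.37)·E[R] + (-2.44)·E[Y] = (-1.37)·15.5 + (-2.44)·4 = -30.995.
Var[Q] = a²·Var[R] + b²·Var[Y] + 2ab·Cov[R, Y] with a = -1.37, b = -2.44.
Independence gives Cov[R, Y] = 0.
= (-1.37)²·13.3 + (-2.44)²·23.7 + 2·(-1.37)·(-2.44)·0
= 24.96277 + 141.10032 + 0 = 166.06309.

E[Q] = -30.995, Var[Q] = 166.06309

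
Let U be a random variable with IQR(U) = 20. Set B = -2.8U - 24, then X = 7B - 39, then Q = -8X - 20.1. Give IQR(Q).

IQR(Q) = 3136

IQR(B) = |-2.8|·20 = 56.
IQR(X) = |7|·56 = 392.
IQR(Q) = |-8|·392 = 3136.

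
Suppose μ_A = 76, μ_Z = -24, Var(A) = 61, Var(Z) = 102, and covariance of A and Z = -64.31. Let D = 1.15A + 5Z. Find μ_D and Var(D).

μ_D = 1.15·μ_A + 5·μ_Z = 1.15·76 + 5·(-24) = -32.6.
Var(D) = a²·Var(A) + b²·Var(Z) + 2ab·covariance of A and Z with a = 1.15, b = 5.
= 1.15²·61 + 5²·102 + 2·1.15·5·(-64.31)
= 80.6725 + 2550 + (-739.565) = 1891.1075.

μ_D = -32.6, Var(D) = 1891.1075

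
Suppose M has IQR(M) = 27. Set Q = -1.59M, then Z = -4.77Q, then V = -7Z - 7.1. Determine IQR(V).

IQR(Q) = |-1.59|·27 = 42.93.
IQR(Z) = |-4.77|·42.93 = 204.7761.
IQR(V) = |-7|·204.7761 = 1433.4327.

IQR(V) = 1433.4327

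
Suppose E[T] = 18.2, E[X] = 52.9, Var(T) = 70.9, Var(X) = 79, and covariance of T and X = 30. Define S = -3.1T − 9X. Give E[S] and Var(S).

E[S] = -532.52, Var(S) = 8754.349

E[S] = (-3.1)·E[T] + (-9)·E[X] = (-3.1)·18.2 + (-9)·52.9 = -532.52.
Var(S) = a²·Var(T) + b²·Var(X) + 2ab·covariance of T and X with a = -3.1, b = -9.
= (-3.1)²·70.9 + (-9)²·79 + 2·(-3.1)·(-9)·30
= 681.349 + 6399 + 1674 = 8754.349.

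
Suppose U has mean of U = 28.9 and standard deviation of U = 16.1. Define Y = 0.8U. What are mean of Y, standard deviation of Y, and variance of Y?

mean of Y = 23.12, standard deviation of Y = 12.88, variance of Y = 165.8944

Y = 0.8U is linear with a = 0.8, b = 0.
mean of Y = a·mean of U + b = 0.8·28.9 = 23.12.
standard deviation of Y = |a|·standard deviation of U = |0.8|·16.1 = 12.88.
variance of U = 16.1² = 259.21.
variance of Y = a²·variance of U = 0.8²·259.21 = 165.8944.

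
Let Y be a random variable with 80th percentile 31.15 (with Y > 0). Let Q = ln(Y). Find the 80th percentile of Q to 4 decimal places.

80th percentile of Q = 3.4388

ln(Y) is increasing, so P_{80}(Q) = g(P_{80}(Y)) ≈ 3.4388.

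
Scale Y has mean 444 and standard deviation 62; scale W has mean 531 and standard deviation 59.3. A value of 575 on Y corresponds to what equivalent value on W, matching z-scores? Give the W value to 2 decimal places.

W = 656.30

z = (575 − 444)/62 ≈ 2.1129.
W = 531 + z·59.3 = 531 + (575 − 444)·59.3/62 ≈ 656.30.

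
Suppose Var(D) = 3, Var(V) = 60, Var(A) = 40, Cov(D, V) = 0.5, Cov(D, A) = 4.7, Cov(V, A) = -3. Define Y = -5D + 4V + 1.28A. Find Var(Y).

Var(Y) = 989.656

Var(Y) = a²·Var(D) + b²·Var(V) + c²·Var(A) + 2ab·Cov(D, V) + 2ac·Cov(D, A) + 2bc·Cov(V, A), with a = -5, b = 4, c = 1.28.
= 75 + 960 + 65.536 + (-20) + (-60.16) + (-30.72)
= 989.656.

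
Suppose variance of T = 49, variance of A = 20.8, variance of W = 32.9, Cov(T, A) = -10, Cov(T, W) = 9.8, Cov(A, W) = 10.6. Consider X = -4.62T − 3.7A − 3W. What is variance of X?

variance of X = a²·variance of T + b²·variance of A + c²·variance of W + 2ab·Cov(T, A) + 2ac·Cov(T, W) + 2bc·Cov(A, W), with a = -4.62, b = -3.7, c = -3.
= 1045.8756 + 284.752 + 296.1 + (-341.88) + 271.656 + 235.32
= 1791.8236.

variance of X = 1791.8236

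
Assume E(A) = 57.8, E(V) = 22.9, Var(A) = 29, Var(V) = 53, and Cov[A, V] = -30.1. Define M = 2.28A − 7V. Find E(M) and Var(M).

E(M) = -28.516, Var(M) = 3708.5456

E(M) = 2.28·E(A) + (-7)·E(V) = 2.28·57.8 + (-7)·22.9 = -28.516.
Var(M) = a²·Var(A) + b²·Var(V) + 2ab·Cov[A, V] with a = 2.28, b = -7.
= 2.28²·29 + (-7)²·53 + 2·2.28·(-7)·(-30.1)
= 150.7536 + 2597 + 960.792 = 3708.5456.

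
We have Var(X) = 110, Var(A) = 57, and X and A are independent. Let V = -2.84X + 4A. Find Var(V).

Var(V) = a²·Var(X) + b²·Var(A) + 2ab·covariance of X and A with a = -2.84, b = 4.
Independence gives covariance of X and A = 0.
= (-2.84)²·110 + 4²·57 + 2·(-2.84)·4·0
= 887.216 + 912 + 0 = 1799.216.

Var(V) = 1799.216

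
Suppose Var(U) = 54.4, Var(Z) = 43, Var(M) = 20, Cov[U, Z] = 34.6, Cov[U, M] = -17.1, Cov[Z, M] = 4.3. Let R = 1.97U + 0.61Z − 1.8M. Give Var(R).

Var(R) = 486.9093

Var(R) = a²·Var(U) + b²·Var(Z) + c²·Var(M) + 2ab·Cov[U, Z] + 2ac·Cov[U, M] + 2bc·Cov[Z, M], with a = 1.97, b = 0.61, c = -1.8.
= 211.12096 + 16.0003 + 64.8 + 83.15764 + 121.2732 + (-9.4428)
= 486.9093.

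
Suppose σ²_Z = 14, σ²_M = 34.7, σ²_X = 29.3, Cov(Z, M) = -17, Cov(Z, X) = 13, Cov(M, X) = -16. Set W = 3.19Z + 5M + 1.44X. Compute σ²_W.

σ²_W = a²·σ²_Z + b²·σ²_M + c²·σ²_X + 2ab·Cov(Z, M) + 2ac·Cov(Z, X) + 2bc·Cov(M, X), with a = 3.19, b = 5, c = 1.44.
= 142.4654 + 867.5 + 60.75648 + (-542.3) + 119.4336 + (-230.4)
= 417.45548.

σ²_W = 417.45548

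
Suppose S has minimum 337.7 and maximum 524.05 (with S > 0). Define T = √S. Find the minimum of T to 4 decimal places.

√S is increasing on this domain, so min(T) comes from min(S) = 337.7: min(T) = √(337.7) ≈ 18.3766.

min(T) = 18.3766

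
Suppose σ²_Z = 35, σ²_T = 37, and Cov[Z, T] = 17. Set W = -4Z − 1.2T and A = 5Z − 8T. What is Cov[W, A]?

Cov[W, A] = 97.2

By bilinearity, Cov[W, A] = ac·σ²_Z + bd·σ²_T + (ad+bc)·Cov[Z, T], with a=-4, b=-1.2, c=5, d=-8.
ac·σ²_Z = (-4)·5·35 = -700
bd·σ²_T = (-1.2)·(-8)·37 = 355.2
(ad+bc)·Cov[Z, T] = (26)·17 = 442
Cov[W, A] = -700 + 355.2 + 442 = 97.2.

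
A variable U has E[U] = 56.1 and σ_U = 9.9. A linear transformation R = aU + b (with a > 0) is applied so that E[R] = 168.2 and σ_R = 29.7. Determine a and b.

a = 3, b = -0.1

σ_R = a·σ_U (a > 0), so a = 29.7/9.9 = 3.
E[R] = a·E[U] + b, so b = 168.2 − 3·56.1 = -0.1.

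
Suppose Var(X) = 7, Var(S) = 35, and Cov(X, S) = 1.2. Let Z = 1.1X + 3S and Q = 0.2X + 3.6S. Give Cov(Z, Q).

Cov(Z, Q) = 385.012

By bilinearity, Cov(Z, Q) = ac·Var(X) + bd·Var(S) + (ad+bc)·Cov(X, S), with a=1.1, b=3, c=0.2, d=3.6.
ac·Var(X) = 1.1·0.2·7 = 1.54
bd·Var(S) = 3·3.6·35 = 378
(ad+bc)·Cov(X, S) = (4.56)·1.2 = 5.472
Cov(Z, Q) = 1.54 + 378 + 5.472 = 385.012.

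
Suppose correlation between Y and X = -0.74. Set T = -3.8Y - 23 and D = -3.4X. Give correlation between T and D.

correlation between T and D = -0.74

Linear rescalings preserve correlation up to sign; here the slopes -3.8 and -3.4 have the same sign, so correlation between T and D = correlation between Y and X = -0.74.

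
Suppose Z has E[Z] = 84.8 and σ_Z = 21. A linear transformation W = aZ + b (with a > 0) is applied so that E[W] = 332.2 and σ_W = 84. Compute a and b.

σ_W = a·σ_Z (a > 0), so a = 84/21 = 4.
E[W] = a·E[Z] + b, so b = 332.2 − 4·84.8 = -7.

a = 4, b = -7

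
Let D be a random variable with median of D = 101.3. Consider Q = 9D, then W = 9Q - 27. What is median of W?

median of W = 8178.3

median of Q = 9·101.3 = 911.7.
median of W = 9·911.7 + (-27) = 8178.3.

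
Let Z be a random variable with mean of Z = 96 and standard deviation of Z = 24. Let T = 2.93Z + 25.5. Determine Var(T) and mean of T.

T = 2.93Z + 25.5 is linear with a = 2.93, b = 25.5.
Var(Z) = 24² = 576.
Var(T) = a²·Var(Z) = 2.93²·576 = 4944.9024 (the additive constant 25.5 does not affect variance).
mean of T = a·mean of Z + b = 2.93·96 + 25.5 = 306.78.

Var(T) = 4944.9024, mean of T = 306.78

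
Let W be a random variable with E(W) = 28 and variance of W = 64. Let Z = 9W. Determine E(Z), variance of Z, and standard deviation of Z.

Z = 9W is linear with a = 9, b = 0.
E(Z) = a·E(W) + b = 9·28 = 252.
variance of Z = a²·variance of W = 9²·64 = 5184.
standard deviation of W = √64 = 8.
standard deviation of Z = |a|·standard deviation of W = |9|·8 = 72.

E(Z) = 252, variance of Z = 5184, standard deviation of Z = 72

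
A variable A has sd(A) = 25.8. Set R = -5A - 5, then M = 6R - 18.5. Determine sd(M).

sd(M) = 774

sd(R) = |-5|·25.8 = 129.
sd(M) = |6|·129 = 774.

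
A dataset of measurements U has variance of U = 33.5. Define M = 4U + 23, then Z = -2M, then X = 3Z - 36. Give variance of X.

variance of X = 19296

variance of M = 4²·33.5 = 536.
variance of Z = (-2)²·536 = 2144.
variance of X = 3²·2144 = 19296.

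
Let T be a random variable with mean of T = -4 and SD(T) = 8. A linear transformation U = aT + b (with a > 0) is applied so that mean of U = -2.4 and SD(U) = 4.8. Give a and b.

SD(U) = a·SD(T) (a > 0), so a = 4.8/8 = 0.6.
mean of U = a·mean of T + b, so b = -2.4 − 0.6·(-4) = 0.

a = 0.6, b = 0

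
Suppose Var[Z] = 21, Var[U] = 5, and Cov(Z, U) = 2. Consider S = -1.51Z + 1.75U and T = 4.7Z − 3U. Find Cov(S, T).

Cov(S, T) = -149.777

By bilinearity, Cov(S, T) = ac·Var[Z] + bd·Var[U] + (ad+bc)·Cov(Z, U), with a=-1.51, b=1.75, c=4.7, d=-3.
ac·Var[Z] = (-1.51)·4.7·21 = -149.037
bd·Var[U] = 1.75·(-3)·5 = -26.25
(ad+bc)·Cov(Z, U) = (12.755)·2 = 25.51
Cov(S, T) = -149.037 + (-26.25) + 25.51 = -149.777.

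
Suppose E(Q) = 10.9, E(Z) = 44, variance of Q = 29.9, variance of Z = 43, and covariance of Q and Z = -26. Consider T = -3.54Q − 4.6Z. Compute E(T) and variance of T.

E(T) = -240.986, variance of T = 437.80684

E(T) = (-3.54)·E(Q) + (-4.6)·E(Z) = (-3.54)·10.9 + (-4.6)·44 = -240.986.
variance of T = a²·variance of Q + b²·variance of Z + 2ab·covariance of Q and Z with a = -3.54, b = -4.6.
= (-3.54)²·29.9 + (-4.6)²·43 + 2·(-3.54)·(-4.6)·(-26)
= 374.69484 + 909.88 + (-846.768) = 437.80684.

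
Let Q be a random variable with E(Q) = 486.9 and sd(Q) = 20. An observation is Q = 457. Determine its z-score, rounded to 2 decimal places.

z = -1.50

z = (Q − E(Q)) / sd(Q) = (457 − 486.9) / 20 ≈ -1.50.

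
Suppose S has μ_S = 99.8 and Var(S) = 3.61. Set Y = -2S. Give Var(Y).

Var(Y) = 14.44

Y = -2S is linear with a = -2, b = 0.
Var(Y) = a²·Var(S) = (-2)²·3.61 = 14.44.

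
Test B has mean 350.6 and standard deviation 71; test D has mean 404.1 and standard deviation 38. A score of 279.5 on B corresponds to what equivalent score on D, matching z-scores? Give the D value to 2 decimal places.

z = (279.5 − 350.6)/71 ≈ -1.0014.
D = 404.1 + z·38 = 404.1 + (279.5 − 350.6)·38/71 ≈ 366.05.

D = 366.05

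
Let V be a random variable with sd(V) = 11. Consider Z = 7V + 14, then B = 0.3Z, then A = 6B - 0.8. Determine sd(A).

sd(Z) = |7|·11 = 77.
sd(B) = |0.3|·77 = 23.1.
sd(A) = |6|·23.1 = 138.6.

sd(A) = 138.6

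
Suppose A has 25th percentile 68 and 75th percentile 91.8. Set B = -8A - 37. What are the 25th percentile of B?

25th percentile of B = -771.4

Since a = -8 < 0 the transformation is decreasing, reversing order: the 25th percentile of B corresponds to the 75th percentile of A.
So P_{25}(B) = a·P_{75}(A) + b = (-8)·91.8 + (-37) = -771.4.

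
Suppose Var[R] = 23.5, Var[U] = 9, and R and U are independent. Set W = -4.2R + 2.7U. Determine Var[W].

Var[W] = 480.15

Var[W] = a²·Var[R] + b²·Var[U] + 2ab·Cov(R, U) with a = -4.2, b = 2.7.
Independence gives Cov(R, U) = 0.
= (-4.2)²·23.5 + 2.7²·9 + 2·(-4.2)·2.7·0
= 414.54 + 65.61 + 0 = 480.15.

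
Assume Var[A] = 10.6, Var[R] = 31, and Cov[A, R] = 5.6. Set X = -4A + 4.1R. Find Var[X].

Var[X] = 507.03

Var[X] = a²·Var[A] + b²·Var[R] + 2ab·Cov[A, R] with a = -4, b = 4.1.
= (-4)²·10.6 + 4.1²·31 + 2·(-4)·4.1·5.6
= 169.6 + 521.11 + (-183.68) = 507.03.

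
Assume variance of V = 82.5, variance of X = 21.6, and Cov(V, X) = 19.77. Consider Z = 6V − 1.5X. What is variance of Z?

variance of Z = a²·variance of V + b²·variance of X + 2ab·Cov(V, X) with a = 6, b = -1.5.
= 6²·82.5 + (-1.5)²·21.6 + 2·6·(-1.5)·19.77
= 2970 + 48.6 + (-355.86) = 2662.74.

variance of Z = 2662.74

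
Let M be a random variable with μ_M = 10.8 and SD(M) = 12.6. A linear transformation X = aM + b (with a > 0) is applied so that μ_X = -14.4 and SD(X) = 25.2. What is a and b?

SD(X) = a·SD(M) (a > 0), so a = 25.2/12.6 = 2.
μ_X = a·μ_M + b, so b = -14.4 − 2·10.8 = -36.

a = 2, b = -36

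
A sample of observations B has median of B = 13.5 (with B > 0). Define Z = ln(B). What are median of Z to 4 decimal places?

ln(B) is monotone on this domain, so median of Z = ln(13.5) ≈ 2.6027.

median of Z = 2.6027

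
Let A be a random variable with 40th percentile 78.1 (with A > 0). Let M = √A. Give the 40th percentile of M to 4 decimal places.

√A is increasing, so P_{40}(M) = g(P_{40}(A)) ≈ 8.8374.

40th percentile of M = 8.8374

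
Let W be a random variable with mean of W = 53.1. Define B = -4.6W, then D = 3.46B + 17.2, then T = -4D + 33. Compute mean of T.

mean of T = 3344.7584

mean of B = (-4.6)·53.1 = -244.26.
mean of D = 3.46·(-244.26) + 17.2 = -827.9396.
mean of T = (-4)·(-827.9396) + 33 = 3344.7584.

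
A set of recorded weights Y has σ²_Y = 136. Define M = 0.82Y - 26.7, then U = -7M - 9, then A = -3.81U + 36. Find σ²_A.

σ²_M = 0.82²·136 = 91.4464.
σ²_U = (-7)²·91.4464 = 4480.8736.
σ²_A = (-3.81)²·4480.8736 = 65044.80926496.

σ²_A = 65044.80926496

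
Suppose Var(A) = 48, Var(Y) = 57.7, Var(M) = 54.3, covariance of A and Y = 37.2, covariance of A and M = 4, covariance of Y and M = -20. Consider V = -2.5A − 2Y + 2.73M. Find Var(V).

Var(V) = 1471.29247

Var(V) = a²·Var(A) + b²·Var(Y) + c²·Var(M) + 2ab·covariance of A and Y + 2ac·covariance of A and M + 2bc·covariance of Y and M, with a = -2.5, b = -2, c = 2.73.
= 300 + 230.8 + 404.69247 + 372 + (-54.6) + 218.4
= 1471.29247.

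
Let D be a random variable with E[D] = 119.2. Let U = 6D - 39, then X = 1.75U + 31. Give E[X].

E[U] = 6·119.2 + (-39) = 676.2.
E[X] = 1.75·676.2 + 31 = 1214.35.

E[X] = 1214.35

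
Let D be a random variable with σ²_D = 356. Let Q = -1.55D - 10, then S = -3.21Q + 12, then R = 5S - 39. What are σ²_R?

σ²_Q = (-1.55)²·356 = 855.29.
σ²_S = (-3.21)²·855.29 = 8812.993689.
σ²_R = 5²·8812.993689 = 220324.842225.

σ²_R = 220324.842225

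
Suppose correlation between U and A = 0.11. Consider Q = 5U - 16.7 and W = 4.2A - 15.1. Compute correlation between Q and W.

correlation between Q and W = 0.11

Linear rescalings preserve correlation up to sign; here the slopes 5 and 4.2 have the same sign, so correlation between Q and W = correlation between U and A = 0.11.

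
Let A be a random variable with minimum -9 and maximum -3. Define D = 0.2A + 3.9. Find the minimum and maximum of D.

min(D) = 2.1, max(D) = 3.3

a = 0.2 > 0, so min(D) = a·min(A)+b = 0.2·(-9) + 3.9 = 2.1 and max(D) = 0.2·(-3) + 3.9 = 3.3.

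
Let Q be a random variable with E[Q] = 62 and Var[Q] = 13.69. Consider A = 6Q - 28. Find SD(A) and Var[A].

A = 6Q - 28 is linear with a = 6, b = -28.
SD(Q) = √13.69 = 3.7.
SD(A) = |a|·SD(Q) = |6|·3.7 = 22.2.
Var[A] = a²·Var[Q] = 6²·13.69 = 492.84 (the additive constant -28 does not affect variance).

SD(A) = 22.2, Var[A] = 492.84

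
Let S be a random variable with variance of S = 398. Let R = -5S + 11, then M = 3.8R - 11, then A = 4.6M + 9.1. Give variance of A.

variance of R = (-5)²·398 = 9950.
variance of M = 3.8²·9950 = 143678.
variance of A = 4.6²·143678 = 3040226.48.

variance of A = 3040226.48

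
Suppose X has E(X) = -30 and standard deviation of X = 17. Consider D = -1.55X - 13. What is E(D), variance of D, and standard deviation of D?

D = -1.55X - 13 is linear with a = -1.55, b = -13.
E(D) = a·E(X) + b = (-1.55)·(-30) + (-13) = 33.5.
variance of X = 17² = 289.
variance of D = a²·variance of X = (-1.55)²·289 = 694.3225 (the additive constant -13 does not affect variance).
standard deviation of D = |a|·standard deviation of X = |-1.55|·17 = 26.35.

E(D) = 33.5, variance of D = 694.3225, standard deviation of D = 26.35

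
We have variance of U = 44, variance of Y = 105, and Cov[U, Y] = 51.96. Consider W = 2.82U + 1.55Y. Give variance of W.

variance of W = a²·variance of U + b²·variance of Y + 2ab·Cov[U, Y] with a = 2.82, b = 1.55.
= 2.82²·44 + 1.55²·105 + 2·2.82·1.55·51.96
= 349.9056 + 252.2625 + 454.23432 = 1056.40242.

variance of W = 1056.40242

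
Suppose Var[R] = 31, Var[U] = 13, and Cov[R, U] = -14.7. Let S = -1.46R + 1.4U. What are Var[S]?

Var[S] = a²·Var[R] + b²·Var[U] + 2ab·Cov[R, U] with a = -1.46, b = 1.4.
= (-1.46)²·31 + 1.4²·13 + 2·(-1.46)·1.4·(-14.7)
= 66.0796 + 25.48 + 60.0936 = 151.6532.

Var[S] = 151.6532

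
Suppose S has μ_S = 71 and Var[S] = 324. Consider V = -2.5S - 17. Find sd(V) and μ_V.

V = -2.5S - 17 is linear with a = -2.5, b = -17.
sd(S) = √324 = 18.
sd(V) = |a|·sd(S) = |-2.5|·18 = 45.
μ_V = a·μ_S + b = (-2.5)·71 + (-17) = -194.5.

sd(V) = 45, μ_V = -194.5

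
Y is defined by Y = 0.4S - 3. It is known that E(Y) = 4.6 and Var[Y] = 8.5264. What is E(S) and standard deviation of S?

E(S) = 19, standard deviation of S = 7.3

From Y = 0.4S - 3: E(Y) = a·E(S) + b, so E(S) = (E(Y) − b)/a = (4.6 − (-3))/0.4 = 19.
standard deviation of Y = √8.5264 = 2.92.
standard deviation of Y = |a|·standard deviation of S, so standard deviation of S = 2.92/|0.4| = 7.3.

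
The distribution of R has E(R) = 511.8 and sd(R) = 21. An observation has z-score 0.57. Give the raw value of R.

R = E(R) + z·sd(R) = 511.8 + 0.57·21 = 523.77.

R = 523.77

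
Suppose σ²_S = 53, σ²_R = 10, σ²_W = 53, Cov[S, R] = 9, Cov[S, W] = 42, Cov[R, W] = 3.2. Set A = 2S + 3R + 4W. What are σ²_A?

σ²_A = a²·σ²_S + b²·σ²_R + c²·σ²_W + 2ab·Cov[S, R] + 2ac·Cov[S, W] + 2bc·Cov[R, W], with a = 2, b = 3, c = 4.
= 212 + 90 + 848 + 108 + 672 + 76.8
= 2006.8.

σ²_A = 2006.8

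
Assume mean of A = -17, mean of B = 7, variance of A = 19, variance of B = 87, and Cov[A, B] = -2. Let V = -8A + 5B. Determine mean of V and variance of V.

mean of V = (-8)·mean of A + 5·mean of B = (-8)·(-17) + 5·7 = 171.
variance of V = a²·variance of A + b²·variance of B + 2ab·Cov[A, B] with a = -8, b = 5.
= (-8)²·19 + 5²·87 + 2·(-8)·5·(-2)
= 1216 + 2175 + 160 = 3551.

mean of V = 171, variance of V = 3551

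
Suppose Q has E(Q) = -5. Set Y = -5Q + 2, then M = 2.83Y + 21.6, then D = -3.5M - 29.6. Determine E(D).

E(Y) = (-5)·(-5) + 2 = 27.
E(M) = 2.83·27 + 21.6 = 98.01.
E(D) = (-3.5)·98.01 + (-29.6) = -372.635.

E(D) = -372.635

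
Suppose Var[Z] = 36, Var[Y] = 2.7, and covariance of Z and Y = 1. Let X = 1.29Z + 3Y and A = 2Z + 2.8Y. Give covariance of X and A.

covariance of X and A = 125.172

By bilinearity, covariance of X and A = ac·Var[Z] + bd·Var[Y] + (ad+bc)·covariance of Z and Y, with a=1.29, b=3, c=2, d=2.8.
ac·Var[Z] = 1.29·2·36 = 92.88
bd·Var[Y] = 3·2.8·2.7 = 22.68
(ad+bc)·covariance of Z and Y = (9.612)·1 = 9.612
covariance of X and A = 92.88 + 22.68 + 9.612 = 125.172.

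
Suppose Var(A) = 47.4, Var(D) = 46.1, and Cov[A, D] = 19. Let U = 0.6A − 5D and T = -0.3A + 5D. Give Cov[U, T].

By bilinearity, Cov[U, T] = ac·Var(A) + bd·Var(D) + (ad+bc)·Cov[A, D], with a=0.6, b=-5, c=-0.3, d=5.
ac·Var(A) = 0.6·(-0.3)·47.4 = -8.532
bd·Var(D) = (-5)·5·46.1 = -1152.5
(ad+bc)·Cov[A, D] = (4.5)·19 = 85.5
Cov[U, T] = -8.532 + (-1152.5) + 85.5 = -1075.532.

Cov[U, T] = -1075.532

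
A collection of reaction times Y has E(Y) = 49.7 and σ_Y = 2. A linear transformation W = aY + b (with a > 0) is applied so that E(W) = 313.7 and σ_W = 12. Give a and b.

σ_W = a·σ_Y (a > 0), so a = 12/2 = 6.
E(W) = a·E(Y) + b, so b = 313.7 − 6·49.7 = 15.5.

a = 6, b = 15.5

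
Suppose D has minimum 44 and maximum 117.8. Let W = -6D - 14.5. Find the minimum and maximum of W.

a = -6 < 0, so order reverses: min(W) = a·max(D)+b = (-6)·117.8 + (-14.5) = -721.3; max(W) = a·min(D)+b = (-6)·44 + (-14.5) = -278.5.

min(W) = -721.3, max(W) = -278.5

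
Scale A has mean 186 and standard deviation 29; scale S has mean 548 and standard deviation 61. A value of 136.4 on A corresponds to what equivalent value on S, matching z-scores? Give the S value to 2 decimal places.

z = (136.4 − 186)/29 ≈ -1.7103.
S = 548 + z·61 = 548 + (136.4 − 186)·61/29 ≈ 443.67.

S = 443.67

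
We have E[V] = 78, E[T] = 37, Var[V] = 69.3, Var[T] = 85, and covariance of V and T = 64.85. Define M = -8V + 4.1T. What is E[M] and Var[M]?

E[M] = -472.3, Var[M] = 1609.89

E[M] = (-8)·E[V] + 4.1·E[T] = (-8)·78 + 4.1·37 = -472.3.
Var[M] = a²·Var[V] + b²·Var[T] + 2ab·covariance of V and T with a = -8, b = 4.1.
= (-8)²·69.3 + 4.1²·85 + 2·(-8)·4.1·64.85
= 4435.2 + 1428.85 + (-4254.16) = 1609.89.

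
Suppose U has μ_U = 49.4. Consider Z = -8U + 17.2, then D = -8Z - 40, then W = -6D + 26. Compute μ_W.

μ_W = -17878

μ_Z = (-8)·49.4 + 17.2 = -378.
μ_D = (-8)·(-378) + (-40) = 2984.
μ_W = (-6)·2984 + 26 = -17878.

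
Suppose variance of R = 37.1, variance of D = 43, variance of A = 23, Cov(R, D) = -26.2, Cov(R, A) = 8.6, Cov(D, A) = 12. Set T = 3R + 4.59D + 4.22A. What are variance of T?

variance of T = 1610.5007

variance of T = a²·variance of R + b²·variance of D + c²·variance of A + 2ab·Cov(R, D) + 2ac·Cov(R, A) + 2bc·Cov(D, A), with a = 3, b = 4.59, c = 4.22.
= 333.9 + 905.9283 + 409.5932 + (-721.548) + 217.752 + 464.8752
= 1610.5007.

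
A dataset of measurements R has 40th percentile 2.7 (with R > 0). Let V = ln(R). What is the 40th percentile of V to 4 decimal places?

40th percentile of V = 0.9933

ln(R) is increasing, so P_{40}(V) = g(P_{40}(R)) ≈ 0.9933.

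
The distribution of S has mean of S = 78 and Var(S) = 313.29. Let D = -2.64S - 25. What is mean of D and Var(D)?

mean of D = -230.92, Var(D) = 2183.505984

D = -2.64S - 25 is linear with a = -2.64, b = -25.
mean of D = a·mean of S + b = (-2.64)·78 + (-25) = -230.92.
Var(D) = a²·Var(S) = (-2.64)²·313.29 = 2183.505984 (the additive constant -25 does not affect variance).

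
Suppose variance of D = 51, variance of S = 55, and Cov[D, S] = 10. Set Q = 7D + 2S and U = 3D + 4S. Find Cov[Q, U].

By bilinearity, Cov[Q, U] = ac·variance of D + bd·variance of S + (ad+bc)·Cov[D, S], with a=7, b=2, c=3, d=4.
ac·variance of D = 7·3·51 = 1071
bd·variance of S = 2·4·55 = 440
(ad+bc)·Cov[D, S] = (34)·10 = 340
Cov[Q, U] = 1071 + 440 + 340 = 1851.

Cov[Q, U] = 1851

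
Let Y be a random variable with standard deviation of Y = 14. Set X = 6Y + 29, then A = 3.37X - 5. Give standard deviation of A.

standard deviation of X = |6|·14 = 84.
standard deviation of A = |3.37|·84 = 283.08.

standard deviation of A = 283.08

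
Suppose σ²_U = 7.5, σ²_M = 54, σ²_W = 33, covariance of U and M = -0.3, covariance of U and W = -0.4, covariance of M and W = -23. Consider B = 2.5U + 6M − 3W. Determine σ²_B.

σ²_B = 3112.875

σ²_B = a²·σ²_U + b²·σ²_M + c²·σ²_W + 2ab·covariance of U and M + 2ac·covariance of U and W + 2bc·covariance of M and W, with a = 2.5, b = 6, c = -3.
= 46.875 + 1944 + 297 + (-9) + 6 + 828
= 3112.875.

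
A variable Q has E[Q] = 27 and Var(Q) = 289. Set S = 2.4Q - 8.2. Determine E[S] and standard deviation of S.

S = 2.4Q - 8.2 is linear with a = 2.4, b = -8.2.
E[S] = a·E[Q] + b = 2.4·27 + (-8.2) = 56.6.
standard deviation of Q = √289 = 17.
standard deviation of S = |a|·standard deviation of Q = |2.4|·17 = 40.8.

E[S] = 56.6, standard deviation of S = 40.8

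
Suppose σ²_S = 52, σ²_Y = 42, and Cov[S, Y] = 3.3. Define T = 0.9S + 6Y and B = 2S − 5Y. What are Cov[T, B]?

Cov[T, B] = -1141.65

By bilinearity, Cov[T, B] = ac·σ²_S + bd·σ²_Y + (ad+bc)·Cov[S, Y], with a=0.9, b=6, c=2, d=-5.
ac·σ²_S = 0.9·2·52 = 93.6
bd·σ²_Y = 6·(-5)·42 = -1260
(ad+bc)·Cov[S, Y] = (7.5)·3.3 = 24.75
Cov[T, B] = 93.6 + (-1260) + 24.75 = -1141.65.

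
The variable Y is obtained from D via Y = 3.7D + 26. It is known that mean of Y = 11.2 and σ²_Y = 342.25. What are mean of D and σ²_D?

From Y = 3.7D + 26: mean of Y = a·mean of D + b, so mean of D = (mean of Y − b)/a = (11.2 − 26)/3.7 = -4.
σ²_Y = a²·σ²_D, so σ²_D = 342.25/3.7² = 25.

mean of D = -4, σ²_D = 25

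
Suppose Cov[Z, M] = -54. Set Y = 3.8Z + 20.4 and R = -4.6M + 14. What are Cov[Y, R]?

Cov[Y, R] = a·c·Cov[Z, M] = 3.8·(-4.6)·(-54) = 943.92. Additive constants drop out.

Cov[Y, R] = 943.92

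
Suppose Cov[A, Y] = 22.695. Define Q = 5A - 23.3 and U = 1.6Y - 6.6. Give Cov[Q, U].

Cov[Q, U] = a·c·Cov[A, Y] = 5·1.6·22.695 = 181.56. Additive constants drop out.

Cov[Q, U] = 181.56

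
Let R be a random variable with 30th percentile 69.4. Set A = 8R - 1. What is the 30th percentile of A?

30th percentile of A = 554.2

Since a = 8 > 0 the transformation is increasing, so the 30th percentile of A = a·(P_{30} of R) + b = 8·69.4 + (-1) = 554.2.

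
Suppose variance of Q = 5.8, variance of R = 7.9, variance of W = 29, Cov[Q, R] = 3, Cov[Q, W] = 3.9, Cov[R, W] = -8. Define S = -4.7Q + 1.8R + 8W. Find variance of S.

variance of S = a²·variance of Q + b²·variance of R + c²·variance of W + 2ab·Cov[Q, R] + 2ac·Cov[Q, W] + 2bc·Cov[R, W], with a = -4.7, b = 1.8, c = 8.
= 128.122 + 25.596 + 1856 + (-50.76) + (-293.28) + (-230.4)
= 1435.278.

variance of S = 1435.278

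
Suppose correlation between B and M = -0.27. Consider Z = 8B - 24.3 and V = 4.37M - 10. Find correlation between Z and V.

Linear rescalings preserve correlation up to sign; here the slopes 8 and 4.37 have the same sign, so correlation between Z and V = correlation between B and M = -0.27.

correlation between Z and V = -0.27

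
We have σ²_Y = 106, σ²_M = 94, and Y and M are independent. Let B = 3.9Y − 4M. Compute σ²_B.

σ²_B = a²·σ²_Y + b²·σ²_M + 2ab·Cov(Y, M) with a = 3.9, b = -4.
Independence gives Cov(Y, M) = 0.
= 3.9²·106 + (-4)²·94 + 2·3.9·(-4)·0
= 1612.26 + 1504 + 0 = 3116.26.

σ²_B = 3116.26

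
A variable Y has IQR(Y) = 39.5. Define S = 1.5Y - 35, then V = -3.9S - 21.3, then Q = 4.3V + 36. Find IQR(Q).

IQR(Q) = 993.6225

IQR(S) = |1.5|·39.5 = 59.25.
IQR(V) = |-3.9|·59.25 = 231.075.
IQR(Q) = |4.3|·231.075 = 993.6225.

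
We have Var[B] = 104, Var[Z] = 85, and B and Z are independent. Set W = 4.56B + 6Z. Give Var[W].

Var[W] = 5222.5344

Var[W] = a²·Var[B] + b²·Var[Z] + 2ab·covariance of B and Z with a = 4.56, b = 6.
Independence gives covariance of B and Z = 0.
= 4.56²·104 + 6²·85 + 2·4.56·6·0
= 2162.5344 + 3060 + 0 = 5222.5344.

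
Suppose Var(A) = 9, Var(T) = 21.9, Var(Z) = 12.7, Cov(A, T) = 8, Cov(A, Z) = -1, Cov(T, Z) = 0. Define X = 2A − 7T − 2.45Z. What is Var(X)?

Var(X) = a²·Var(A) + b²·Var(T) + c²·Var(Z) + 2ab·Cov(A, T) + 2ac·Cov(A, Z) + 2bc·Cov(T, Z), with a = 2, b = -7, c = -2.45.
= 36 + 1073.1 + 76.23175 + (-224) + 9.8 + 0
= 971.13175.

Var(X) = 971.13175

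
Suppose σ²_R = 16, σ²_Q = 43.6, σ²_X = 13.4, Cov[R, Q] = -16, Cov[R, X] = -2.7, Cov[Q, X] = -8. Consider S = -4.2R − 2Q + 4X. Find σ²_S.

σ²_S = a²·σ²_R + b²·σ²_Q + c²·σ²_X + 2ab·Cov[R, Q] + 2ac·Cov[R, X] + 2bc·Cov[Q, X], with a = -4.2, b = -2, c = 4.
= 282.24 + 174.4 + 214.4 + (-268.8) + 90.72 + 128
= 620.96.

σ²_S = 620.96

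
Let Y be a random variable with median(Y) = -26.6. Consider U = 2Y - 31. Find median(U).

A linear map preserves order up to sign, so median(U) = a·median(Y) + b = 2·(-26.6) + (-31) = -84.2.

median(U) = -84.2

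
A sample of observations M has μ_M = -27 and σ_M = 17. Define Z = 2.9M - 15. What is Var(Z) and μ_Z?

Var(Z) = 2430.49, μ_Z = -93.3

Z = 2.9M - 15 is linear with a = 2.9, b = -15.
Var(M) = 17² = 289.
Var(Z) = a²·Var(M) = 2.9²·289 = 2430.49 (the additive constant -15 does not affect variance).
μ_Z = a·μ_M + b = 2.9·(-27) + (-15) = -93.3.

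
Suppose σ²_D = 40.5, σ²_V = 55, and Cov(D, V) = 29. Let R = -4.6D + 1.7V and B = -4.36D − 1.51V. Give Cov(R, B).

Cov(R, B) = 657.569

By bilinearity, Cov(R, B) = ac·σ²_D + bd·σ²_V + (ad+bc)·Cov(D, V), with a=-4.6, b=1.7, c=-4.36, d=-1.51.
ac·σ²_D = (-4.6)·(-4.36)·40.5 = 812.268
bd·σ²_V = 1.7·(-1.51)·55 = -141.185
(ad+bc)·Cov(D, V) = (-0.466)·29 = -13.514
Cov(R, B) = 812.268 + (-141.185) + (-13.514) = 657.569.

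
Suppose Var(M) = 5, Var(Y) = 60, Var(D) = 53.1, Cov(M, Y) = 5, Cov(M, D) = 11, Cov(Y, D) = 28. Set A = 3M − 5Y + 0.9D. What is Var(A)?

Var(A) = 1245.411

Var(A) = a²·Var(M) + b²·Var(Y) + c²·Var(D) + 2ab·Cov(M, Y) + 2ac·Cov(M, D) + 2bc·Cov(Y, D), with a = 3, b = -5, c = 0.9.
= 45 + 1500 + 43.011 + (-150) + 59.4 + (-252)
= 1245.411.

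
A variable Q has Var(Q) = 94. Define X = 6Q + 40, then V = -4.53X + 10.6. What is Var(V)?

Var(X) = 6²·94 = 3384.
Var(V) = (-4.53)²·3384 = 69442.7256.

Var(V) = 69442.7256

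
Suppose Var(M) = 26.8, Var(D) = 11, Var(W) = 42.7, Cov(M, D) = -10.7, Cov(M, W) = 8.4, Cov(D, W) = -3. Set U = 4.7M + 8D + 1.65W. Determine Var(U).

Var(U) = 658.70675

Var(U) = a²·Var(M) + b²·Var(D) + c²·Var(W) + 2ab·Cov(M, D) + 2ac·Cov(M, W) + 2bc·Cov(D, W), with a = 4.7, b = 8, c = 1.65.
= 592.012 + 704 + 116.25075 + (-804.64) + 130.284 + (-79.2)
= 658.70675.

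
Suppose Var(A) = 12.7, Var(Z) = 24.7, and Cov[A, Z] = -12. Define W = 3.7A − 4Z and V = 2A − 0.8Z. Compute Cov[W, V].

Cov[W, V] = 304.54

By bilinearity, Cov[W, V] = ac·Var(A) + bd·Var(Z) + (ad+bc)·Cov[A, Z], with a=3.7, b=-4, c=2, d=-0.8.
ac·Var(A) = 3.7·2·12.7 = 93.98
bd·Var(Z) = (-4)·(-0.8)·24.7 = 79.04
(ad+bc)·Cov[A, Z] = (-10.96)·(-12) = 131.52
Cov[W, V] = 93.98 + 79.04 + 131.52 = 304.54.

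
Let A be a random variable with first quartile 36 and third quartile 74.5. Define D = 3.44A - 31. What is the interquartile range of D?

IQR(D) = 132.44

IQR of A = Q3 − Q1 = 74.5 − 36 = 38.5.
Under D = aA + b, IQR(D) = |a|·IQR(A) = |3.44|·38.5 = 132.44 (shifts cancel; spread scales by |a|).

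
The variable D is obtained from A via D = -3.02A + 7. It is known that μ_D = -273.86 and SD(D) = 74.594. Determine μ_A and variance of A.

From D = -3.02A + 7: μ_D = a·μ_A + b, so μ_A = (μ_D − b)/a = (-273.86 − 7)/(-3.02) = 93.
variance of D = 74.594² = 5564.264836.
variance of D = a²·variance of A, so variance of A = 5564.264836/(-3.02)² = 610.09.

μ_A = 93, variance of A = 610.09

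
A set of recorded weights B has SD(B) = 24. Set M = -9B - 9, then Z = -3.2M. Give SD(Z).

SD(Z) = 691.2

SD(M) = |-9|·24 = 216.
SD(Z) = |-3.2|·216 = 691.2.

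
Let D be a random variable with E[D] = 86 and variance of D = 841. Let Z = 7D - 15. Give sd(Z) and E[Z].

Z = 7D - 15 is linear with a = 7, b = -15.
sd(D) = √841 = 29.
sd(Z) = |a|·sd(D) = |7|·29 = 203.
E[Z] = a·E[D] + b = 7·86 + (-15) = 587.

sd(Z) = 203, E[Z] = 587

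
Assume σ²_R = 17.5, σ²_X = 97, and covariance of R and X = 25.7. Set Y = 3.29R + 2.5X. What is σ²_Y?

σ²_Y = a²·σ²_R + b²·σ²_X + 2ab·covariance of R and X with a = 3.29, b = 2.5.
= 3.29²·17.5 + 2.5²·97 + 2·3.29·2.5·25.7
= 189.42175 + 606.25 + 422.765 = 1218.43675.

σ²_Y = 1218.43675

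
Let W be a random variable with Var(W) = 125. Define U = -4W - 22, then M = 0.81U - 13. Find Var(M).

Var(M) = 1312.2

Var(U) = (-4)²·125 = 2000.
Var(M) = 0.81²·2000 = 1312.2.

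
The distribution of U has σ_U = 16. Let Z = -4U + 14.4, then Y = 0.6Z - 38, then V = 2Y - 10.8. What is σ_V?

σ_Z = |-4|·16 = 64.
σ_Y = |0.6|·64 = 38.4.
σ_V = |2|·38.4 = 76.8.

σ_V = 76.8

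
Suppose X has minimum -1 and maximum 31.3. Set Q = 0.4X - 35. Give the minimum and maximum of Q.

a = 0.4 > 0, so min(Q) = a·min(X)+b = 0.4·(-1) + (-35) = -35.4 and max(Q) = 0.4·31.3 + (-35) = -22.48.

min(Q) = -35.4, max(Q) = -22.48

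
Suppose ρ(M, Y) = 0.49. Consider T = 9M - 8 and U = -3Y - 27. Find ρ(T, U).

ρ(T, U) = -0.49

Linear rescalings preserve |correlation|; the slopes 9 and -3 have opposite signs, so the correlation flips sign: ρ(T, U) = −ρ(M, Y) = -0.49.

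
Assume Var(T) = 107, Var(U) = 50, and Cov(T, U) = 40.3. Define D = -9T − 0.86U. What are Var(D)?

Var(D) = 9327.824

Var(D) = a²·Var(T) + b²·Var(U) + 2ab·Cov(T, U) with a = -9, b = -0.86.
= (-9)²·107 + (-0.86)²·50 + 2·(-9)·(-0.86)·40.3
= 8667 + 36.98 + 623.844 = 9327.824.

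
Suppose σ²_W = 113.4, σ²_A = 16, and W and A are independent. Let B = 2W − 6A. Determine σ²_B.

σ²_B = 1029.6

σ²_B = a²·σ²_W + b²·σ²_A + 2ab·covariance of W and A with a = 2, b = -6.
Independence gives covariance of W and A = 0.
= 2²·113.4 + (-6)²·16 + 2·2·(-6)·0
= 453.6 + 576 + 0 = 1029.6.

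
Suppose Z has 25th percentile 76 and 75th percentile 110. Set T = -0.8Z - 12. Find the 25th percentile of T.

Since a = -0.8 < 0 the transformation is decreasing, reversing order: the 25th percentile of T corresponds to the 75th percentile of Z.
So P_{25}(T) = a·P_{75}(Z) + b = (-0.8)·110 + (-12) = -100.

25th percentile of T = -100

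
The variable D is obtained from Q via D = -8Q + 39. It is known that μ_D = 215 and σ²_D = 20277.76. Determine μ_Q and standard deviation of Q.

μ_Q = -22, standard deviation of Q = 17.8

From D = -8Q + 39: μ_D = a·μ_Q + b, so μ_Q = (μ_D − b)/a = (215 − 39)/(-8) = -22.
standard deviation of D = √20277.76 = 142.4.
standard deviation of D = |a|·standard deviation of Q, so standard deviation of Q = 142.4/|-8| = 17.8.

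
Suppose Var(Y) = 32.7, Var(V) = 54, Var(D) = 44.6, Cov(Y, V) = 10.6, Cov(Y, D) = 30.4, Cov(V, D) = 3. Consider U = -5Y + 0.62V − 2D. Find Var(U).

Var(U) = 1551.4976

Var(U) = a²·Var(Y) + b²·Var(V) + c²·Var(D) + 2ab·Cov(Y, V) + 2ac·Cov(Y, D) + 2bc·Cov(V, D), with a = -5, b = 0.62, c = -2.
= 817.5 + 20.7576 + 178.4 + (-65.72) + 608 + (-7.44)
= 1551.4976.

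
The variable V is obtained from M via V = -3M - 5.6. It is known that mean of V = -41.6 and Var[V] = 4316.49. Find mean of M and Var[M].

mean of M = 12, Var[M] = 479.61

From V = -3M - 5.6: mean of V = a·mean of M + b, so mean of M = (mean of V − b)/a = (-41.6 − (-5.6))/(-3) = 12.
Var[V] = a²·Var[M], so Var[M] = 4316.49/(-3)² = 479.61.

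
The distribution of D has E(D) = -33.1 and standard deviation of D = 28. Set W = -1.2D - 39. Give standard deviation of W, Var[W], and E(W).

standard deviation of W = 33.6, Var[W] = 1128.96, E(W) = 0.72

W = -1.2D - 39 is linear with a = -1.2, b = -39.
standard deviation of W = |a|·standard deviation of D = |-1.2|·28 = 33.6.
Var[D] = 28² = 784.
Var[W] = a²·Var[D] = (-1.2)²·784 = 1128.96 (the additive constant -39 does not affect variance).
E(W) = a·E(D) + b = (-1.2)·(-33.1) + (-39) = 0.72.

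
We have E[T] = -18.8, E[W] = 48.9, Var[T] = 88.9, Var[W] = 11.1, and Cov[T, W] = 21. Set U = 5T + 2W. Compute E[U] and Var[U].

E[U] = 3.8, Var[U] = 2686.9

E[U] = 5·E[T] + 2·E[W] = 5·(-18.8) + 2·48.9 = 3.8.
Var[U] = a²·Var[T] + b²·Var[W] + 2ab·Cov[T, W] with a = 5, b = 2.
= 5²·88.9 + 2²·11.1 + 2·5·2·21
= 2222.5 + 44.4 + 420 = 2686.9.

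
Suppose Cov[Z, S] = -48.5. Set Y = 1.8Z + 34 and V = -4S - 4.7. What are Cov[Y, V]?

Cov[Y, V] = a·c·Cov[Z, S] = 1.8·(-4)·(-48.5) = 349.2. Additive constants drop out.

Cov[Y, V] = 349.2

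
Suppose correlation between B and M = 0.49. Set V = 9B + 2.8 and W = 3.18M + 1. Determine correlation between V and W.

Linear rescalings preserve correlation up to sign; here the slopes 9 and 3.18 have the same sign, so correlation between V and W = correlation between B and M = 0.49.

correlation between V and W = 0.49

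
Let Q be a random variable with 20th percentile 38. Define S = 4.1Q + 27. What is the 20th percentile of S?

20th percentile of S = 182.8

Since a = 4.1 > 0 the transformation is increasing, so the 20th percentile of S = a·(P_{20} of Q) + b = 4.1·38 + 27 = 182.8.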